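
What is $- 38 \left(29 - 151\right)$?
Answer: $4636$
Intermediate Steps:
$- 38 \left(29 - 151\right) = \left(-38\right) \left(-122\right) = 4636$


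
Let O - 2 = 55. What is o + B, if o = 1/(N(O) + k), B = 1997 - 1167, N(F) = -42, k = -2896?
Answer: 2438539/2938 ≈ 830.00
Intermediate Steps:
O = 57 (O = 2 + 55 = 57)
B = 830
o = -1/2938 (o = 1/(-42 - 2896) = 1/(-2938) = -1/2938 ≈ -0.00034037)
o + B = -1/2938 + 830 = 2438539/2938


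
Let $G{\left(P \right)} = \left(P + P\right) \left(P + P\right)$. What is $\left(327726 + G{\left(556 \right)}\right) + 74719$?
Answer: $1638989$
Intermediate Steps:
$G{\left(P \right)} = 4 P^{2}$ ($G{\left(P \right)} = 2 P 2 P = 4 P^{2}$)
$\left(327726 + G{\left(556 \right)}\right) + 74719 = \left(327726 + 4 \cdot 556^{2}\right) + 74719 = \left(327726 + 4 \cdot 309136\right) + 74719 = \left(327726 + 1236544\right) + 74719 = 1564270 + 74719 = 1638989$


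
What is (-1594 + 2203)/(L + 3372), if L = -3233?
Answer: 609/139 ≈ 4.3813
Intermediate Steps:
(-1594 + 2203)/(L + 3372) = (-1594 + 2203)/(-3233 + 3372) = 609/139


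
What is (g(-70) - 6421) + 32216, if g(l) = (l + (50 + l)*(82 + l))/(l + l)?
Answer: 361161/14 ≈ 25797.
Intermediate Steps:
g(l) = (l + (50 + l)*(82 + l))/(2*l) (g(l) = (l + (50 + l)*(82 + l))/((2*l)) = (l + (50 + l)*(82 + l))*(1/(2*l)) = (l + (50 + l)*(82 + l))/(2*l))
(g(-70) - 6421) + 32216 = ((½)*(4100 - 70*(133 - 70))/(-70) - 6421) + 32216 = ((½)*(-1/70)*(4100 - 70*63) - 6421) + 32216 = ((½)*(-1/70)*(4100 - 4410) - 6421) + 32216 = ((½)*(-1/70)*(-310) - 6421) + 32216 = (31/14 - 6421) + 32216 = -89863/14 + 32216 = 361161/14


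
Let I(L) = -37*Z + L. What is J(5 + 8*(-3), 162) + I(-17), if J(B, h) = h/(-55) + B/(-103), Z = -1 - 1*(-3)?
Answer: -531156/5665 ≈ -93.761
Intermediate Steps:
Z = 2 (Z = -1 + 3 = 2)
J(B, h) = -h/55 - B/103 (J(B, h) = h*(-1/55) + B*(-1/103) = -h/55 - B/103)
I(L) = -74 + L (I(L) = -37*2 + L = -74 + L)
J(5 + 8*(-3), 162) + I(-17) = (-1/55*162 - (5 + 8*(-3))/103) + (-74 - 17) = (-162/55 - (5 - 24)/103) - 91 = (-162/55 - 1/103*(-19)) - 91 = (-162/55 + 19/103) - 91 = -15641/5665 - 91 = -531156/5665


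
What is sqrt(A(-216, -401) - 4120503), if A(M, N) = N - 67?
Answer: I*sqrt(4120971) ≈ 2030.0*I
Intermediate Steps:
A(M, N) = -67 + N
sqrt(A(-216, -401) - 4120503) = sqrt((-67 - 401) - 4120503) = sqrt(-468 - 4120503) = sqrt(-4120971) = I*sqrt(4120971)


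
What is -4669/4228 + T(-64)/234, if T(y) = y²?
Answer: 1158953/70668 ≈ 16.400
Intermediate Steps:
-4669/4228 + T(-64)/234 = -4669/4228 + (-64)²/234 = -4669*1/4228 + 4096*(1/234) = -667/604 + 2048/117 = 1158953/70668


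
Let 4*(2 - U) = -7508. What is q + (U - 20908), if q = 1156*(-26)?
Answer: -49085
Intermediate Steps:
q = -30056
U = 1879 (U = 2 - ¼*(-7508) = 2 + 1877 = 1879)
q + (U - 20908) = -30056 + (1879 - 20908) = -30056 - 19029 = -49085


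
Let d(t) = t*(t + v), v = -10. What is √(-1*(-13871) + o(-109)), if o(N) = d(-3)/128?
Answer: √3551054/16 ≈ 117.78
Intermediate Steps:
d(t) = t*(-10 + t) (d(t) = t*(t - 10) = t*(-10 + t))
o(N) = 39/128 (o(N) = -3*(-10 - 3)/128 = -3*(-13)*(1/128) = 39*(1/128) = 39/128)
√(-1*(-13871) + o(-109)) = √(-1*(-13871) + 39/128) = √(13871 + 39/128) = √(1775527/128) = √3551054/16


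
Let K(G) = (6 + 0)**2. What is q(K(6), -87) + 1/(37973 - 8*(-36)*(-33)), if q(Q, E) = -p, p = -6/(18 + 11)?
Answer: 170843/825601 ≈ 0.20693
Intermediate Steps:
p = -6/29 ≈ -0.20690
K(G) = 36 (K(G) = 6**2 = 36)
q(Q, E) = 6/29 (q(Q, E) = -1*(-6/29) = 6/29)
q(K(6), -87) + 1/(37973 - 8*(-36)*(-33)) = 6/29 + 1/(37973 - 8*(-36)*(-33)) = 6/29 + 1/(37973 + 288*(-33)) = 6/29 + 1/(37973 - 9504) = 6/29 + 1/28469 = 170843/825601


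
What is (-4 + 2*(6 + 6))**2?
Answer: 400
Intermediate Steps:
(-4 + 2*(6 + 6))**2 = (-4 + 2*12)**2 = (-4 + 24)**2 = 20**2 = 400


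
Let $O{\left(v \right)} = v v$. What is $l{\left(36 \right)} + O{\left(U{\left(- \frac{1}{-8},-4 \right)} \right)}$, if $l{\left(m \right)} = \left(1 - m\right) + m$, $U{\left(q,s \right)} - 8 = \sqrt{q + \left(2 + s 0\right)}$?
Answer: $\frac{537}{8} + 4 \sqrt{34} \approx 90.449$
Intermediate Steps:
$U{\left(q,s \right)} = 8 + \sqrt{2 + q}$ ($U{\left(q,s \right)} = 8 + \sqrt{q + \left(2 + s 0\right)} = 8 + \sqrt{q + \left(2 + 0\right)} = 8 + \sqrt{q + 2} = 8 + \sqrt{2 + q}$)
$l{\left(m \right)} = 1$
$O{\left(v \right)} = v^{2}$
$l{\left(36 \right)} + O{\left(U{\left(- \frac{1}{-8},-4 \right)} \right)} = 1 + \left(8 + \sqrt{2 - \frac{1}{-8}}\right)^{2} = 1 + \left(8 + \sqrt{2 - - \frac{1}{8}}\right)^{2} = 1 + \left(8 + \sqrt{2 + \frac{1}{8}}\right)^{2} = 1 + \left(8 + \sqrt{\frac{17}{8}}\right)^{2} = 1 + \left(8 + \frac{\sqrt{34}}{4}\right)^{2}$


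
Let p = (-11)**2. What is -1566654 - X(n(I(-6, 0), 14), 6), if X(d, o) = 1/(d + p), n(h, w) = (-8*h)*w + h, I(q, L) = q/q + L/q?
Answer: -15666541/10 ≈ -1.5667e+6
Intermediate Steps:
p = 121
I(q, L) = 1 + L/q
n(h, w) = h - 8*h*w (n(h, w) = -8*h*w + h = h - 8*h*w)
X(d, o) = 1/(121 + d) (X(d, o) = 1/(d + 121) = 1/(121 + d))
-1566654 - X(n(I(-6, 0), 14), 6) = -1566654 - 1/(121 + ((0 - 6)/(-6))*(1 - 8*14)) = -1566654 - 1/(121 + (-1/6*(-6))*(1 - 112)) = -1566654 - 1/(121 + 1*(-111)) = -1566654 - 1/(121 - 111) = -1566654 - 1/10 = -15666541/10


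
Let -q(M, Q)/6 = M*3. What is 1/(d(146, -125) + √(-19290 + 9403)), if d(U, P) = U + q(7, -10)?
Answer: 20/10287 - I*√9887/10287 ≈ 0.0019442 - 0.0096659*I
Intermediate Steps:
q(M, Q) = -18*M (q(M, Q) = -6*M*3 = -18*M)
d(U, P) = -126 + U (d(U, P) = U - 18*7 = U - 126 = -126 + U)
1/(d(146, -125) + √(-19290 + 9403)) = 1/((-126 + 146) + √(-19290 + 9403)) = 1/(20 + √(-9887)) = 1/(20 + I*√9887)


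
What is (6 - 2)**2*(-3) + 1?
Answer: -47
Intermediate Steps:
(6 - 2)**2*(-3) + 1 = 4**2*(-3) + 1 = 16*(-3) + 1 = -48 + 1 = -47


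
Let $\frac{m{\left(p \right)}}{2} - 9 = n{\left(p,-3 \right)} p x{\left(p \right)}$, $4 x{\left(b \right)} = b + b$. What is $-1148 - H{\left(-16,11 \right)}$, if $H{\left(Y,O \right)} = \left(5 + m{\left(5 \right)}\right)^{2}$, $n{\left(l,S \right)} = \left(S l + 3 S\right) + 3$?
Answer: $-253152$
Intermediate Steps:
$n{\left(l,S \right)} = 3 + 3 S + S l$ ($n{\left(l,S \right)} = \left(3 S + S l\right) + 3 = 3 + 3 S + S l$)
$x{\left(b \right)} = \frac{b}{2}$ ($x{\left(b \right)} = \frac{b + b}{4} = \frac{2 b}{4} = \frac{b}{2}$)
$m{\left(p \right)} = 18 + p^{2} \left(-6 - 3 p\right)$ ($m{\left(p \right)} = 18 + 2 \left(3 + 3 \left(-3\right) - 3 p\right) p \frac{p}{2} = 18 + 2 \left(3 - 9 - 3 p\right) p \frac{p}{2} = 18 + 2 \left(-6 - 3 p\right) p \frac{p}{2} = 18 + 2 p \left(-6 - 3 p\right) \frac{p}{2} = 18 + 2 \frac{p^{2} \left(-6 - 3 p\right)}{2} = 18 + p^{2} \left(-6 - 3 p\right)$)
$H{\left(Y,O \right)} = 252004$ ($H{\left(Y,O \right)} = \left(5 + \left(18 - 3 \cdot 5^{2} \left(2 + 5\right)\right)\right)^{2} = \left(5 + \left(18 - 75 \cdot 7\right)\right)^{2} = \left(5 + \left(18 - 525\right)\right)^{2} = \left(5 - 507\right)^{2} = \left(-502\right)^{2} = 252004$)
$-1148 - H{\left(-16,11 \right)} = -1148 - 252004 = -253152$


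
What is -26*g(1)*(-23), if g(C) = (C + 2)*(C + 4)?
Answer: 8970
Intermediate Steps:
g(C) = (2 + C)*(4 + C)
-26*g(1)*(-23) = -26*(8 + 1² + 6*1)*(-23) = -26*(8 + 1 + 6)*(-23) = -26*15*(-23) = -390*(-23) = 8970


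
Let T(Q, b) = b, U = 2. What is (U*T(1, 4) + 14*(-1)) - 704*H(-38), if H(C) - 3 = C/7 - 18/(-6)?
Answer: -2858/7 ≈ -408.29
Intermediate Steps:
H(C) = 6 + C/7 (H(C) = 3 + (C/7 - 18/(-6)) = 3 + (C*(⅐) - 18*(-⅙)) = 3 + (C/7 + 3) = 3 + (3 + C/7) = 6 + C/7)
(U*T(1, 4) + 14*(-1)) - 704*H(-38) = (2*4 + 14*(-1)) - 704*(6 + (⅐)*(-38)) = (8 - 14) - 704*(6 - 38/7) = -6 - 704*4/7 = -6 - 2816/7 = -2858/7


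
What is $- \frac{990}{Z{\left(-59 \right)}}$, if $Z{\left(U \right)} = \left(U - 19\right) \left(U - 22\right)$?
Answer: $- \frac{55}{351} \approx -0.1567$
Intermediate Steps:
$Z{\left(U \right)} = \left(-22 + U\right) \left(-19 + U\right)$ ($Z{\left(U \right)} = \left(-19 + U\right) \left(-22 + U\right) = \left(-22 + U\right) \left(-19 + U\right)$)
$- \frac{990}{Z{\left(-59 \right)}} = - \frac{990}{418 + \left(-59\right)^{2} - -2419} = - \frac{990}{418 + 3481 + 2419} = - \frac{990}{6318} = \left(-990\right) \frac{1}{6318} = - \frac{55}{351}$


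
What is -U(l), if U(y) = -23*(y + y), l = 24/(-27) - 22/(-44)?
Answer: -161/9 ≈ -17.889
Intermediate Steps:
l = -7/18 (l = 24*(-1/27) - 22*(-1/44) = -8/9 + ½ = -7/18 ≈ -0.38889)
U(y) = -46*y
-U(l) = -(-46)*(-7)/18 = -1*161/9 = -161/9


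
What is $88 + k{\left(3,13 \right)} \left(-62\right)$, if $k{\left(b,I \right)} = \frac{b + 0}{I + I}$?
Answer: $\frac{1051}{13} \approx 80.846$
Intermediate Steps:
$k{\left(b,I \right)} = \frac{b}{2 I}$
$88 + k{\left(3,13 \right)} \left(-62\right) = 88 + \frac{1}{2} \cdot 3 \cdot \frac{1}{13} \left(-62\right) = 88 + \frac{3}{26} \left(-62\right) = 88 - \frac{93}{13} = \frac{1051}{13}$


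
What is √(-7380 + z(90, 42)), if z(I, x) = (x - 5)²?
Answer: I*√6011 ≈ 77.531*I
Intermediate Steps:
z(I, x) = (-5 + x)²
√(-7380 + z(90, 42)) = √(-7380 + (-5 + 42)²) = √(-7380 + 37²) = √(-7380 + 1369) = √(-6011) = I*√6011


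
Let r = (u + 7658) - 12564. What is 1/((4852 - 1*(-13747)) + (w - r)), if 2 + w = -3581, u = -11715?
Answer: 1/31637 ≈ 3.1609e-5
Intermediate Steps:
w = -3583 (w = -2 - 3581 = -3583)
r = -16621 (r = (-11715 + 7658) - 12564 = -4057 - 12564 = -16621)
1/((4852 - 1*(-13747)) + (w - r)) = 1/((4852 - 1*(-13747)) + (-3583 - 1*(-16621))) = 1/((4852 + 13747) + (-3583 + 16621)) = 1/(18599 + 13038) = 1/31637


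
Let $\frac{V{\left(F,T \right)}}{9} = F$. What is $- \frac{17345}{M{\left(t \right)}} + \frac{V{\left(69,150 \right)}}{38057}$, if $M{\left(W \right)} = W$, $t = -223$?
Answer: $\frac{660237148}{8486711} \approx 77.797$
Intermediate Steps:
$V{\left(F,T \right)} = 9 F$
$- \frac{17345}{M{\left(t \right)}} + \frac{V{\left(69,150 \right)}}{38057} = - \frac{17345}{-223} + \frac{9 \cdot 69}{38057} = \left(-17345\right) \left(- \frac{1}{223}\right) + 621 \cdot \frac{1}{38057} = \frac{17345}{223} + \frac{621}{38057} = \frac{660237148}{8486711}$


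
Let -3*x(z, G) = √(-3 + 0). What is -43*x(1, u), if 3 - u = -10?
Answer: 43*I*√3/3 ≈ 24.826*I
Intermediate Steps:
u = 13 (u = 3 - 1*(-10) = 3 + 10 = 13)
x(z, G) = -I*√3/3 (x(z, G) = -√(-3 + 0)/3 = -I*√3/3)
-43*x(1, u) = -(-43)*I*√3/3 = 43*I*√3/3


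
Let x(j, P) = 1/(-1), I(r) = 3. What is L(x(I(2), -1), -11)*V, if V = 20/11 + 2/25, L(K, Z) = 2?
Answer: 1044/275 ≈ 3.7964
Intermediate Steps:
x(j, P) = -1
V = 522/275 (V = 20*(1/11) + 2*(1/25) = 20/11 + 2/25 = 522/275 ≈ 1.8982)
L(x(I(2), -1), -11)*V = 2*(522/275) = 1044/275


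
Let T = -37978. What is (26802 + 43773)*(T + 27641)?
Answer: -729533775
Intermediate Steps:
(26802 + 43773)*(T + 27641) = (26802 + 43773)*(-37978 + 27641) = 70575*(-10337) = -729533775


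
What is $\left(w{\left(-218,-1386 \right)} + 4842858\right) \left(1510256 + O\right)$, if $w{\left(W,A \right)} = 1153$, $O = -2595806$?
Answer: $-5258416141050$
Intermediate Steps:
$\left(w{\left(-218,-1386 \right)} + 4842858\right) \left(1510256 + O\right) = \left(1153 + 4842858\right) \left(1510256 - 2595806\right) = 4844011 \left(-1085550\right) = -5258416141050$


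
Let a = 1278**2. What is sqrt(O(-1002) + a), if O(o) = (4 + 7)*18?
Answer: 3*sqrt(181498) ≈ 1278.1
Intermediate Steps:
a = 1633284
O(o) = 198 (O(o) = 11*18 = 198)
sqrt(O(-1002) + a) = sqrt(198 + 1633284) = sqrt(1633482) = 3*sqrt(181498)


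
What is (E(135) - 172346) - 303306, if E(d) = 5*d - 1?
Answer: -474978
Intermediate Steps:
E(d) = -1 + 5*d
(E(135) - 172346) - 303306 = ((-1 + 5*135) - 172346) - 303306 = ((-1 + 675) - 172346) - 303306 = (674 - 172346) - 303306 = -171672 - 303306 = -474978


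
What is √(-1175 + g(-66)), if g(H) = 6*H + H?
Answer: I*√1637 ≈ 40.46*I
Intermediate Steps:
g(H) = 7*H
√(-1175 + g(-66)) = √(-1175 + 7*(-66)) = √(-1175 - 462) = √(-1637) = I*√1637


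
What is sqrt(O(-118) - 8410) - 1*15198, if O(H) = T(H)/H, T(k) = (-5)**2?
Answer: -15198 + I*sqrt(117103790)/118 ≈ -15198.0 + 91.707*I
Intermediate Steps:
T(k) = 25
O(H) = 25/H
sqrt(O(-118) - 8410) - 1*15198 = sqrt(25/(-118) - 8410) - 1*15198 = sqrt(25*(-1/118) - 8410) - 15198 = sqrt(-25/118 - 8410) - 15198 = sqrt(-992405/118) - 15198 = I*sqrt(117103790)/118 - 15198 = -15198 + I*sqrt(117103790)/118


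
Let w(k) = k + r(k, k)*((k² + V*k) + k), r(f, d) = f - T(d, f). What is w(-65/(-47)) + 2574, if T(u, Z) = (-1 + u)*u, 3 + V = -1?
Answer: 12557735489/4879681 ≈ 2573.5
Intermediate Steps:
V = -4 (V = -3 - 1 = -4)
T(u, Z) = u*(-1 + u)
r(f, d) = f - d*(-1 + d)
w(k) = k + (k - k*(-1 + k))*(k² - 3*k) (w(k) = k + (k - k*(-1 + k))*((k² - 4*k) + k) = k + (k - k*(-1 + k))*(k² - 3*k))
w(-65/(-47)) + 2574 = (-65/(-47))*(1 - (-65/(-47))³ - (-390)/(-47) + 5*(-65/(-47))²) + 2574 = (-65*(-1/47))*(1 - (-65*(-1/47))³ - (-390)*(-1)/47 + 5*(-65*(-1/47))²) + 2574 = 65*(1 - (65/47)³ - 6*65/47 + 5*(65/47)²)/47 + 2574 = 65*(1 - 1*274625/103823 - 390/47 + 5*(4225/2209))/47 + 2574 = 65*(1 - 274625/103823 - 390/47 + 21125/2209)/47 + 2574 = (65/47)*(-39437/103823) + 2574 = -2563405/4879681 + 2574 = 12557735489/4879681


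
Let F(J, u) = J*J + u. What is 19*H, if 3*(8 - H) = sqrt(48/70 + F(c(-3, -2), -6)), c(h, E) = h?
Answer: 152 - 19*sqrt(4515)/105 ≈ 139.84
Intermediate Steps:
F(J, u) = u + J**2 (F(J, u) = J**2 + u = u + J**2)
H = 8 - sqrt(4515)/105 (H = 8 - sqrt(48/70 + (-6 + (-3)**2))/3 = 8 - sqrt(48*(1/70) + (-6 + 9))/3 = 8 - sqrt(24/35 + 3)/3 = 8 - sqrt(4515)/105 ≈ 7.3601)
19*H = 19*(8 - sqrt(4515)/105) = 152 - 19*sqrt(4515)/105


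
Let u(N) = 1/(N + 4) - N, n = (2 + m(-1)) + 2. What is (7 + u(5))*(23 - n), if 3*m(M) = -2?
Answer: 1121/27 ≈ 41.518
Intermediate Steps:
m(M) = -2/3 (m(M) = (1/3)*(-2) = -2/3)
n = 10/3 (n = (2 - 2/3) + 2 = 4/3 + 2 = 10/3 ≈ 3.3333)
u(N) = 1/(4 + N) - N
(7 + u(5))*(23 - n) = (7 + (1 - 1*5**2 - 4*5)/(4 + 5))*(23 - 1*10/3) = (7 + (1 - 1*25 - 20)/9)*(23 - 10/3) = (7 + (1 - 25 - 20)/9)*(59/3) = (7 + (1/9)*(-44))*(59/3) = (7 - 44/9)*(59/3) = (19/9)*(59/3) = 1121/27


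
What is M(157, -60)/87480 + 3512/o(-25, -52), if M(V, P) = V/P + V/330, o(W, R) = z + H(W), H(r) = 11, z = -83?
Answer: -312919357/6415200 ≈ -48.778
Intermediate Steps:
o(W, R) = -72 (o(W, R) = -83 + 11 = -72)
M(V, P) = V/330 + V/P (M(V, P) = V/P + V*(1/330) = V/P + V/330 = V/330 + V/P)
M(157, -60)/87480 + 3512/o(-25, -52) = ((1/330)*157 + 157/(-60))/87480 + 3512/(-72) = (157/330 + 157*(-1/60))*(1/87480) + 3512*(-1/72) = (157/330 - 157/60)*(1/87480) - 439/9 = -471/220*1/87480 - 439/9 = -157/6415200 - 439/9 = -312919357/6415200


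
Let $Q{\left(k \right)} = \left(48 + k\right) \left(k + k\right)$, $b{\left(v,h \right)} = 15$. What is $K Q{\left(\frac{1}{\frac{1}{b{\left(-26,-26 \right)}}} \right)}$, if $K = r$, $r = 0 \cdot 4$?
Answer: $0$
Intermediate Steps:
$r = 0$
$K = 0$
$Q{\left(k \right)} = 2 k \left(48 + k\right)$ ($Q{\left(k \right)} = \left(48 + k\right) 2 k = 2 k \left(48 + k\right)$)
$K Q{\left(\frac{1}{\frac{1}{b{\left(-26,-26 \right)}}} \right)} = 0 \frac{2 \left(48 + \frac{1}{\frac{1}{15}}\right)}{\frac{1}{15}} = 0 \cdot 2 \frac{1}{\frac{1}{15}} \left(48 + \frac{1}{\frac{1}{15}}\right) = 0 \cdot 2 \cdot 15 \left(48 + 15\right) = 0 \cdot 2 \cdot 15 \cdot 63 = 0 \cdot 1890 = 0$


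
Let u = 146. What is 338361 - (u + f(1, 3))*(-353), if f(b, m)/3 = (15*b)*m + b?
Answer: 438613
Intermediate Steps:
f(b, m) = 3*b + 45*b*m (f(b, m) = 3*((15*b)*m + b) = 3*(15*b*m + b) = 3*(b + 15*b*m) = 3*b + 45*b*m)
338361 - (u + f(1, 3))*(-353) = 338361 - (146 + 3*1*(1 + 15*3))*(-353) = 338361 - (146 + 3*1*(1 + 45))*(-353) = 338361 - (146 + 3*1*46)*(-353) = 338361 - (146 + 138)*(-353) = 338361 - 284*(-353) = 338361 - 1*(-100252) = 338361 + 100252 = 438613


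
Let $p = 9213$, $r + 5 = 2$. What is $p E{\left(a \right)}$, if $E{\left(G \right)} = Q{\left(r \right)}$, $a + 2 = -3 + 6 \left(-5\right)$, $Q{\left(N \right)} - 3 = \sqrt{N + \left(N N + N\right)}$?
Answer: $27639 + 9213 \sqrt{3} \approx 43596.0$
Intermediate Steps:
$r = -3$ ($r = -5 + 2 = -3$)
$Q{\left(N \right)} = 3 + \sqrt{N^{2} + 2 N}$ ($Q{\left(N \right)} = 3 + \sqrt{N + \left(N N + N\right)} = 3 + \sqrt{N + \left(N^{2} + N\right)} = 3 + \sqrt{N + \left(N + N^{2}\right)} = 3 + \sqrt{N^{2} + 2 N}$)
$a = -35$ ($a = -2 + \left(-3 + 6 \left(-5\right)\right) = -2 - 33 = -35$)
$E{\left(G \right)} = 3 + \sqrt{3}$ ($E{\left(G \right)} = 3 + \sqrt{- 3 \left(2 - 3\right)} = 3 + \sqrt{\left(-3\right) \left(-1\right)} = 3 + \sqrt{3}$)
$p E{\left(a \right)} = 9213 \left(3 + \sqrt{3}\right) = 27639 + 9213 \sqrt{3}$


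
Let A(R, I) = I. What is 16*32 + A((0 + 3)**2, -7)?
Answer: 505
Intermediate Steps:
16*32 + A((0 + 3)**2, -7) = 16*32 - 7 = 512 - 7 = 505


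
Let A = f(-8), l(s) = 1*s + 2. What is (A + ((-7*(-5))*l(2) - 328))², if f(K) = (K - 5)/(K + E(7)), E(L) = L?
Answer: 30625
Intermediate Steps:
l(s) = 2 + s (l(s) = s + 2 = 2 + s)
f(K) = (-5 + K)/(7 + K) (f(K) = (K - 5)/(K + 7) = (-5 + K)/(7 + K))
A = 13 (A = (-5 - 8)/(7 - 8) = -13/(-1) = -1*(-13) = 13)
(A + ((-7*(-5))*l(2) - 328))² = (13 + ((-7*(-5))*(2 + 2) - 328))² = (13 + (35*4 - 328))² = (13 + (140 - 328))² = (13 - 188)² = (-175)² = 30625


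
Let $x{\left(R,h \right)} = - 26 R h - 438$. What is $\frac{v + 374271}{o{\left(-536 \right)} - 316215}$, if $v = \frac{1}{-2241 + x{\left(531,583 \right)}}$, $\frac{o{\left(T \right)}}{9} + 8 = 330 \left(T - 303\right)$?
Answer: $- \frac{231805521182}{1739213096193} \approx -0.13328$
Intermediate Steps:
$o{\left(T \right)} = -899982 + 2970 T$ ($o{\left(T \right)} = -72 + 9 \cdot 330 \left(T - 303\right) = -72 + 9 \cdot 330 \left(-303 + T\right) = -72 + 9 \left(-99990 + 330 T\right) = -72 + \left(-899910 + 2970 T\right) = -899982 + 2970 T$)
$x{\left(R,h \right)} = -438 - 26 R h$ ($x{\left(R,h \right)} = - 26 R h - 438 = -438 - 26 R h$)
$v = - \frac{1}{8051577}$ ($v = \frac{1}{-2241 - \left(438 + 13806 \cdot 583\right)} = \frac{1}{-2241 - 8049336} = \frac{1}{-8051577} = - \frac{1}{8051577} \approx -1.242 \cdot 10^{-7}$)
$\frac{v + 374271}{o{\left(-536 \right)} - 316215} = \frac{- \frac{1}{8051577} + 374271}{\left(-899982 + 2970 \left(-536\right)\right) - 316215} = \frac{3013471775366}{8051577 \left(\left(-899982 - 1591920\right) - 316215\right)} = \frac{3013471775366}{8051577 \left(-2491902 - 316215\right)} = \frac{3013471775366}{8051577 \left(-2808117\right)} = \frac{3013471775366}{8051577} \left(- \frac{1}{2808117}\right) = - \frac{231805521182}{1739213096193}$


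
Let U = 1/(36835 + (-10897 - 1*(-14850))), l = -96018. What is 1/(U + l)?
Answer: -40788/3916382183 ≈ -1.0415e-5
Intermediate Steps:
U = 1/40788 (U = 1/(36835 + (-10897 + 14850)) = 1/(36835 + 3953) = 1/40788 ≈ 2.4517e-5)
1/(U + l) = 1/(1/40788 - 96018) = 1/(-3916382183/40788) = -40788/3916382183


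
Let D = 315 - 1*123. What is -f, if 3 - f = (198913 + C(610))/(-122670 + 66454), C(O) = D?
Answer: -367753/56216 ≈ -6.5418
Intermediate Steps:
D = 192 (D = 315 - 123 = 192)
C(O) = 192
f = 367753/56216 (f = 3 - (198913 + 192)/(-122670 + 66454) = 3 - 199105/(-56216) = 3 - 199105*(-1)/56216 = 3 - 1*(-199105/56216) = 3 + 199105/56216 = 367753/56216 ≈ 6.5418)
-f = -1*367753/56216 = -367753/56216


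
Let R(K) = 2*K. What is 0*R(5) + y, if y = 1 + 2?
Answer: 3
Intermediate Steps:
y = 3
0*R(5) + y = 0*(2*5) + 3 = 0*10 + 3 = 0 + 3 = 3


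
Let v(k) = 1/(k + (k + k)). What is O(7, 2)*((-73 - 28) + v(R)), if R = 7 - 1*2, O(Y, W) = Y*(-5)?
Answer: 10598/3 ≈ 3532.7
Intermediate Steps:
O(Y, W) = -5*Y
R = 5 (R = 7 - 2 = 5)
v(k) = 1/(3*k) (v(k) = 1/(k + 2*k) = 1/(3*k))
O(7, 2)*((-73 - 28) + v(R)) = (-5*7)*((-73 - 28) + (⅓)/5) = -35*(-101 + (⅓)*(⅕)) = -35*(-101 + 1/15) = -35*(-1514/15) = 10598/3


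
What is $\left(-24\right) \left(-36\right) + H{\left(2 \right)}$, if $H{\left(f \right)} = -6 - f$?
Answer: $856$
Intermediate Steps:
$\left(-24\right) \left(-36\right) + H{\left(2 \right)} = \left(-24\right) \left(-36\right) - 8 = 864 - 8 = 856$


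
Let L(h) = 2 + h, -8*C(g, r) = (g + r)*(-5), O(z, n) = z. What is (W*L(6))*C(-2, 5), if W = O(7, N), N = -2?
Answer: 105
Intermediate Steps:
W = 7
C(g, r) = 5*g/8 + 5*r/8 (C(g, r) = -(g + r)*(-5)/8 = -(-5*g - 5*r)/8 = 5*g/8 + 5*r/8)
(W*L(6))*C(-2, 5) = (7*(2 + 6))*((5/8)*(-2) + (5/8)*5) = (7*8)*(-5/4 + 25/8) = 56*(15/8) = 105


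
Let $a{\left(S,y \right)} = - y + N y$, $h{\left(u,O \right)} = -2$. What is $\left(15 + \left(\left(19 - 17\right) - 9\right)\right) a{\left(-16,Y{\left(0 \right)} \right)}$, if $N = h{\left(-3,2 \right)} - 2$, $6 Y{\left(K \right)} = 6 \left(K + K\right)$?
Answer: $0$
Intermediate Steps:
$Y{\left(K \right)} = 2 K$ ($Y{\left(K \right)} = \frac{6 \left(K + K\right)}{6} = \frac{6 \cdot 2 K}{6} = \frac{12 K}{6} = 2 K$)
$N = -4$ ($N = -2 - 2 = -4$)
$a{\left(S,y \right)} = - 5 y$ ($a{\left(S,y \right)} = - y - 4 y = - 5 y$)
$\left(15 + \left(\left(19 - 17\right) - 9\right)\right) a{\left(-16,Y{\left(0 \right)} \right)} = \left(15 + \left(\left(19 - 17\right) - 9\right)\right) \left(- 5 \cdot 2 \cdot 0\right) = \left(15 + \left(2 - 9\right)\right) \left(\left(-5\right) 0\right) = \left(15 - 7\right) 0 = 8 \cdot 0 = 0$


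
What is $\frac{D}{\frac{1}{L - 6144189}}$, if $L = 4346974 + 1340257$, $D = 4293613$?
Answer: $-1962000809254$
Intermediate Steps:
$L = 5687231$
$\frac{D}{\frac{1}{L - 6144189}} = \frac{4293613}{\frac{1}{5687231 - 6144189}} = \frac{4293613}{\frac{1}{-456958}} = \frac{4293613}{- \frac{1}{456958}} = 4293613 \left(-456958\right) = -1962000809254$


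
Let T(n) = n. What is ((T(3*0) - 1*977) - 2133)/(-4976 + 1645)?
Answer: 3110/3331 ≈ 0.93365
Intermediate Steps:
((T(3*0) - 1*977) - 2133)/(-4976 + 1645) = ((3*0 - 1*977) - 2133)/(-4976 + 1645) = ((0 - 977) - 2133)/(-3331) = (-977 - 2133)*(-1/3331) = -3110*(-1/3331) = 3110/3331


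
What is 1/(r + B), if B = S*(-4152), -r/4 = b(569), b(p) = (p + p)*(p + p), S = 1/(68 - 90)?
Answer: -11/56979860 ≈ -1.9305e-7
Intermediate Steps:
S = -1/22 (S = 1/(-22) = -1/22 ≈ -0.045455)
b(p) = 4*p² (b(p) = (2*p)*(2*p) = 4*p²)
r = -5180176 (r = -16*569² = -16*323761 = -4*1295044 = -5180176)
B = 2076/11 (B = -1/22*(-4152) = 2076/11 ≈ 188.73)
1/(r + B) = 1/(-5180176 + 2076/11) = 1/(-56979860/11) = -11/56979860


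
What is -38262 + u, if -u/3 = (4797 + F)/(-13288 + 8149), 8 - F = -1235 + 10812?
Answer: -65547578/1713 ≈ -38265.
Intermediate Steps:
F = -9569 (F = 8 - (-1235 + 10812) = 8 - 1*9577 = 8 - 9577 = -9569)
u = -4772/1713 (u = -3*(4797 - 9569)/(-13288 + 8149) = -(-14316)/(-5139) = -(-14316)*(-1)/5139 = -3*4772/5139 = -4772/1713 ≈ -2.7858)
-38262 + u = -38262 - 4772/1713 = -65547578/1713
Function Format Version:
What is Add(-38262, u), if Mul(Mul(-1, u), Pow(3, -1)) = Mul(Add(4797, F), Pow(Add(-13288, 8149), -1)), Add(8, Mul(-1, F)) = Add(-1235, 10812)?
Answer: Rational(-65547578, 1713) ≈ -38265.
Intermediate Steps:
F = -9569 (F = Add(8, Mul(-1, Add(-1235, 10812))) = Add(8, Mul(-1, 9577)) = Add(8, -9577) = -9569)
u = Rational(-4772, 1713) (u = Mul(-3, Mul(Add(4797, -9569), Pow(Add(-13288, 8149), -1))) = Mul(-3, Mul(-4772, Pow(-5139, -1))) = Mul(-3, Mul(-4772, Rational(-1, 5139))) = Mul(-3, Rational(4772, 5139)) = Rational(-4772, 1713) ≈ -2.7858)
Add(-38262, u) = Add(-38262, Rational(-4772, 1713)) = Rational(-65547578, 1713)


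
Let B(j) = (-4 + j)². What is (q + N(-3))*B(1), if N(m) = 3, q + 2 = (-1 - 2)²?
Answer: 90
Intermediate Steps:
q = 7 (q = -2 + (-1 - 2)² = -2 + (-3)² = -2 + 9 = 7)
(q + N(-3))*B(1) = (7 + 3)*(-4 + 1)² = 10*(-3)² = 10*9 = 90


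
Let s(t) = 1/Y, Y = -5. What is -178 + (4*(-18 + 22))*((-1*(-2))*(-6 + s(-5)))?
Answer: -1882/5 ≈ -376.40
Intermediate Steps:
s(t) = -1/5 (s(t) = 1/(-5) = -1/5)
-178 + (4*(-18 + 22))*((-1*(-2))*(-6 + s(-5))) = -178 + (4*(-18 + 22))*((-1*(-2))*(-6 - 1/5)) = -178 + (4*4)*(2*(-31/5)) = -178 + 16*(-62/5) = -178 - 992/5 = -1882/5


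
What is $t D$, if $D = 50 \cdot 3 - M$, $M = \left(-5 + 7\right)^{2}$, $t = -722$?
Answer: $-105412$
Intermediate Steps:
$M = 4$ ($M = 2^{2} = 4$)
$D = 146$ ($D = 50 \cdot 3 - 4 = 150 - 4 = 146$)
$t D = \left(-722\right) 146 = -105412$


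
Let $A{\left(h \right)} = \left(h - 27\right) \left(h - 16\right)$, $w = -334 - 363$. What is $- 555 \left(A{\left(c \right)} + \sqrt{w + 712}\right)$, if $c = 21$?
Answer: $16650 - 555 \sqrt{15} \approx 14501.0$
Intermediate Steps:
$w = -697$
$A{\left(h \right)} = \left(-27 + h\right) \left(-16 + h\right)$
$- 555 \left(A{\left(c \right)} + \sqrt{w + 712}\right) = - 555 \left(\left(432 + 21^{2} - 903\right) + \sqrt{-697 + 712}\right) = - 555 \left(\left(432 + 441 - 903\right) + \sqrt{15}\right) = - 555 \left(-30 + \sqrt{15}\right) = 16650 - 555 \sqrt{15}$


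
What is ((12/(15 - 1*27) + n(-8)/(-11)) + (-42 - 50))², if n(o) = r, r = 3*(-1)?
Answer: 1040400/121 ≈ 8598.3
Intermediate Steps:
r = -3
n(o) = -3
((12/(15 - 1*27) + n(-8)/(-11)) + (-42 - 50))² = ((12/(15 - 1*27) - 3/(-11)) + (-42 - 50))² = ((12/(15 - 27) - 3*(-1/11)) - 92)² = ((12/(-12) + 3/11) - 92)² = ((12*(-1/12) + 3/11) - 92)² = ((-1 + 3/11) - 92)² = (-8/11 - 92)² = (-1020/11)² = 1040400/121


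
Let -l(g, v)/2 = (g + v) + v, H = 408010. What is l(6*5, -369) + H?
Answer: 409426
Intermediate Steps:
l(g, v) = -4*v - 2*g (l(g, v) = -2*((g + v) + v) = -2*(g + 2*v) = -4*v - 2*g)
l(6*5, -369) + H = (-4*(-369) - 12*5) + 408010 = (1476 - 2*30) + 408010 = (1476 - 60) + 408010 = 1416 + 408010 = 409426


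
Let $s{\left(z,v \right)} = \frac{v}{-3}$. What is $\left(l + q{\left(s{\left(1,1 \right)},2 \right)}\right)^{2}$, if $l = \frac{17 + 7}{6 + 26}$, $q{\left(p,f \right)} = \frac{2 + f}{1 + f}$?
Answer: $\frac{625}{144} \approx 4.3403$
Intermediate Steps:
$s{\left(z,v \right)} = - \frac{v}{3}$ ($s{\left(z,v \right)} = v \left(- \frac{1}{3}\right) = - \frac{v}{3}$)
$q{\left(p,f \right)} = \frac{2 + f}{1 + f}$
$l = \frac{3}{4}$ ($l = \frac{24}{32} = 24 \cdot \frac{1}{32} = \frac{3}{4} \approx 0.75$)
$\left(l + q{\left(s{\left(1,1 \right)},2 \right)}\right)^{2} = \left(\frac{3}{4} + \frac{2 + 2}{1 + 2}\right)^{2} = \left(\frac{3}{4} + \frac{1}{3} \cdot 4\right)^{2} = \left(\frac{3}{4} + \frac{4}{3}\right)^{2} = \left(\frac{25}{12}\right)^{2} = \frac{625}{144}$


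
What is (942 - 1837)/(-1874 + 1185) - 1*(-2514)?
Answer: 1733041/689 ≈ 2515.3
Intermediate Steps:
(942 - 1837)/(-1874 + 1185) - 1*(-2514) = -895/(-689) + 2514 = -895*(-1/689) + 2514 = 895/689 + 2514 = 1733041/689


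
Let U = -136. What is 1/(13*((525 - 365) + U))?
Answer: 1/312 ≈ 0.0032051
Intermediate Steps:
1/(13*((525 - 365) + U)) = 1/(13*((525 - 365) - 136)) = 1/(13*(160 - 136)) = 1/(13*24) = 1/312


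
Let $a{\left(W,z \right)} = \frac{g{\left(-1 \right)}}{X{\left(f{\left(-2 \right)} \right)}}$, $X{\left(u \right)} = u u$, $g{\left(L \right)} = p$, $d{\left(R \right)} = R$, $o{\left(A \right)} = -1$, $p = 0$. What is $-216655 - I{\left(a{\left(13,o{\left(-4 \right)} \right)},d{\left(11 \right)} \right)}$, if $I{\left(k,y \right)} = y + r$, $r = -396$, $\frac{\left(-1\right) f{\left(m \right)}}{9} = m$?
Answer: $-216270$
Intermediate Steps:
$f{\left(m \right)} = - 9 m$
$g{\left(L \right)} = 0$
$X{\left(u \right)} = u^{2}$
$a{\left(W,z \right)} = 0$ ($a{\left(W,z \right)} = \frac{0}{\left(\left(-9\right) \left(-2\right)\right)^{2}} = \frac{0}{18^{2}} = \frac{0}{324} = 0 \cdot \frac{1}{324} = 0$)
$I{\left(k,y \right)} = -396 + y$ ($I{\left(k,y \right)} = y - 396 = -396 + y$)
$-216655 - I{\left(a{\left(13,o{\left(-4 \right)} \right)},d{\left(11 \right)} \right)} = -216655 - \left(-396 + 11\right) = -216655 - -385 = -216655 + 385 = -216270$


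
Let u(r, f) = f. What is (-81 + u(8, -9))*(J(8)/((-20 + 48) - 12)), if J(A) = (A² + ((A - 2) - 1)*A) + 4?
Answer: -1215/2 ≈ -607.50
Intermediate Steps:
J(A) = 4 + A² + A*(-3 + A) (J(A) = (A² + ((-2 + A) - 1)*A) + 4 = (A² + (-3 + A)*A) + 4 = (A² + A*(-3 + A)) + 4 = 4 + A² + A*(-3 + A))
(-81 + u(8, -9))*(J(8)/((-20 + 48) - 12)) = (-81 - 9)*((4 - 3*8 + 2*8²)/((-20 + 48) - 12)) = -90*(4 - 24 + 2*64)/(28 - 12) = -90*(4 - 24 + 128)/16 = -9720/16 = -90*27/4 = -1215/2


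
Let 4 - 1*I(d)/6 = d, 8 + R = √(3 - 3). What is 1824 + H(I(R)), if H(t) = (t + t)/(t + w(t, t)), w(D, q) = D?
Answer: 1825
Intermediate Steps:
R = -8 (R = -8 + √(3 - 3) = -8 + √0 = -8 + 0 = -8)
I(d) = 24 - 6*d
H(t) = 1 (H(t) = (t + t)/(t + t) = (2*t)/((2*t)) = (2*t)*(1/(2*t)) = 1)
1824 + H(I(R)) = 1824 + 1 = 1825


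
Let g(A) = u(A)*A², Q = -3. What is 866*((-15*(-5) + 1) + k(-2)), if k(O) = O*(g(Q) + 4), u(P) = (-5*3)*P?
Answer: -642572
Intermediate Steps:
u(P) = -15*P
g(A) = -15*A³ (g(A) = (-15*A)*A² = -15*A³)
k(O) = 409*O (k(O) = O*(-15*(-3)³ + 4) = O*(-15*(-27) + 4) = O*(405 + 4) = O*409 = 409*O)
866*((-15*(-5) + 1) + k(-2)) = 866*((-15*(-5) + 1) + 409*(-2)) = 866*((75 + 1) - 818) = 866*(76 - 818) = 866*(-742) = -642572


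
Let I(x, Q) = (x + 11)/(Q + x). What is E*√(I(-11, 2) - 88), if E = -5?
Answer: -10*I*√22 ≈ -46.904*I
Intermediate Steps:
I(x, Q) = (11 + x)/(Q + x)
E*√(I(-11, 2) - 88) = -5*√((11 - 11)/(2 - 11) - 88) = -5*√(0/(-9) - 88) = -5*√(-⅑*0 - 88) = -5*√(0 - 88) = -10*I*√22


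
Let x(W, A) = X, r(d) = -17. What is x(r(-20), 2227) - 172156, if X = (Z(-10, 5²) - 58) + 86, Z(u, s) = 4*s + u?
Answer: -172038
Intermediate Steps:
Z(u, s) = u + 4*s
X = 118 (X = ((-10 + 4*5²) - 58) + 86 = ((-10 + 4*25) - 58) + 86 = ((-10 + 100) - 58) + 86 = (90 - 58) + 86 = 32 + 86 = 118)
x(W, A) = 118
x(r(-20), 2227) - 172156 = 118 - 172156 = -172038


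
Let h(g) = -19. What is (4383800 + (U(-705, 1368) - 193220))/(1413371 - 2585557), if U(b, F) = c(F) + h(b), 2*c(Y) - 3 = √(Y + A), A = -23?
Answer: -8381125/2344372 - √1345/2344372 ≈ -3.5750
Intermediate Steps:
c(Y) = 3/2 + √(-23 + Y)/2 (c(Y) = 3/2 + √(Y - 23)/2 = 3/2 + √(-23 + Y)/2)
U(b, F) = -35/2 + √(-23 + F)/2 (U(b, F) = (3/2 + √(-23 + F)/2) - 19 = -35/2 + √(-23 + F)/2)
(4383800 + (U(-705, 1368) - 193220))/(1413371 - 2585557) = (4383800 + ((-35/2 + √(-23 + 1368)/2) - 193220))/(1413371 - 2585557) = (4383800 + ((-35/2 + √1345/2) - 193220))/(-1172186) = (4383800 + (-386475/2 + √1345/2))*(-1/1172186) = (8381125/2 + √1345/2)*(-1/1172186) = -8381125/2344372 - √1345/2344372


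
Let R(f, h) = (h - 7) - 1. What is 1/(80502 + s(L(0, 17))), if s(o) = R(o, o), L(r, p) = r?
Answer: 1/80494 ≈ 1.2423e-5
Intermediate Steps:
R(f, h) = -8 + h (R(f, h) = (-7 + h) - 1 = -8 + h)
s(o) = -8 + o
1/(80502 + s(L(0, 17))) = 1/(80502 + (-8 + 0)) = 1/(80502 - 8) = 1/80494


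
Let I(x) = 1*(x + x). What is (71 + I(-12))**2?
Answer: 2209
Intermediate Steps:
I(x) = 2*x (I(x) = 1*(2*x) = 2*x)
(71 + I(-12))**2 = (71 + 2*(-12))**2 = (71 - 24)**2 = 47**2 = 2209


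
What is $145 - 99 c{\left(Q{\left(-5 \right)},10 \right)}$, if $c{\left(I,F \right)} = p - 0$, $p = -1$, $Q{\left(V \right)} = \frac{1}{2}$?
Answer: $244$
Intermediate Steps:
$Q{\left(V \right)} = \frac{1}{2}$
$c{\left(I,F \right)} = -1$ ($c{\left(I,F \right)} = -1 - 0 = -1 + 0 = -1$)
$145 - 99 c{\left(Q{\left(-5 \right)},10 \right)} = 145 - -99 = 145 + 99 = 244$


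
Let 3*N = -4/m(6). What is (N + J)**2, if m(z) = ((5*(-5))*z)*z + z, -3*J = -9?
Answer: 16200625/1798281 ≈ 9.0090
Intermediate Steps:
J = 3 (J = -1/3*(-9) = 3)
m(z) = z - 25*z**2 (m(z) = (-25*z)*z + z = -25*z**2 + z = z - 25*z**2)
N = 2/1341 (N = (-4*1/(6*(1 - 25*6)))/3 = (-4*1/(6*(1 - 150)))/3 = (-4/(6*(-149)))/3 = (-4/(-894))/3 = (-4*(-1/894))/3 = (1/3)*(2/447) = 2/1341 ≈ 0.0014914)
(N + J)**2 = (2/1341 + 3)**2 = (4025/1341)**2 = 16200625/1798281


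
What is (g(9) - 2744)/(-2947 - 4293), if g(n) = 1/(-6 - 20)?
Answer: 14269/37648 ≈ 0.37901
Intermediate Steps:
g(n) = -1/26 (g(n) = 1/(-26) = -1/26)
(g(9) - 2744)/(-2947 - 4293) = (-1/26 - 2744)/(-2947 - 4293) = -71345/26/(-7240) = -71345/26*(-1/7240) = 14269/37648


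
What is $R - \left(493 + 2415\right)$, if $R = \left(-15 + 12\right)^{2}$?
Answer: $-2899$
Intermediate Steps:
$R = 9$ ($R = \left(-3\right)^{2} = 9$)
$R - \left(493 + 2415\right) = 9 - \left(493 + 2415\right) = 9 - 2908 = -2899$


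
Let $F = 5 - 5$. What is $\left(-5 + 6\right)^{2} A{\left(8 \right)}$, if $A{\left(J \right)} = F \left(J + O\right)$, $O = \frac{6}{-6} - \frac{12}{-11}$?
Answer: $0$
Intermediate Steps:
$F = 0$ ($F = 5 - 5 = 0$)
$O = \frac{1}{11}$ ($O = 6 \left(- \frac{1}{6}\right) - - \frac{12}{11} = -1 + \frac{12}{11} = \frac{1}{11} \approx 0.090909$)
$A{\left(J \right)} = 0$ ($A{\left(J \right)} = 0 \left(J + \frac{1}{11}\right) = 0 \left(\frac{1}{11} + J\right) = 0$)
$\left(-5 + 6\right)^{2} A{\left(8 \right)} = \left(-5 + 6\right)^{2} \cdot 0 = 1^{2} \cdot 0 = 1 \cdot 0 = 0$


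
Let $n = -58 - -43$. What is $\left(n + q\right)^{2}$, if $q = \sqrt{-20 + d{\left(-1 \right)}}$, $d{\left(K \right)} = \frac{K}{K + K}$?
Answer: $\frac{\left(30 - i \sqrt{78}\right)^{2}}{4} \approx 205.5 - 132.48 i$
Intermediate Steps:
$n = -15$ ($n = -58 + 43 = -15$)
$d{\left(K \right)} = \frac{1}{2}$ ($d{\left(K \right)} = \frac{K}{2 K} = K \frac{1}{2 K} = \frac{1}{2}$)
$q = \frac{i \sqrt{78}}{2}$ ($q = \sqrt{-20 + \frac{1}{2}} = \sqrt{- \frac{39}{2}} = \frac{i \sqrt{78}}{2} \approx 4.4159 i$)
$\left(n + q\right)^{2} = \left(-15 + \frac{i \sqrt{78}}{2}\right)^{2}$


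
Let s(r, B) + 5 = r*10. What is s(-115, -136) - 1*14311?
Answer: -15466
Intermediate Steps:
s(r, B) = -5 + 10*r (s(r, B) = -5 + r*10 = -5 + 10*r)
s(-115, -136) - 1*14311 = (-5 + 10*(-115)) - 1*14311 = (-5 - 1150) - 14311 = -1155 - 14311 = -15466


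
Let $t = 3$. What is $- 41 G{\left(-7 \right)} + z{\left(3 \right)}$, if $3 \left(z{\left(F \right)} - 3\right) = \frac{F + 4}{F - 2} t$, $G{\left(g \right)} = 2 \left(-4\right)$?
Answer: $338$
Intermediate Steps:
$G{\left(g \right)} = -8$
$z{\left(F \right)} = 3 + \frac{4 + F}{-2 + F}$ ($z{\left(F \right)} = 3 + \frac{\frac{F + 4}{F - 2} \cdot 3}{3} = 3 + \frac{\frac{4 + F}{-2 + F} 3}{3} = 3 + \frac{3 \frac{1}{-2 + F} \left(4 + F\right)}{3} = 3 + \frac{4 + F}{-2 + F}$)
$- 41 G{\left(-7 \right)} + z{\left(3 \right)} = \left(-41\right) \left(-8\right) + \frac{2 \left(-1 + 2 \cdot 3\right)}{-2 + 3} = 328 + \frac{2 \left(-1 + 6\right)}{1} = 328 + 2 \cdot 1 \cdot 5 = 328 + 10 = 338$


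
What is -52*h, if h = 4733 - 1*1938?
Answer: -145340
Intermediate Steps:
h = 2795 (h = 4733 - 1938 = 2795)
-52*h = -52*2795 = -145340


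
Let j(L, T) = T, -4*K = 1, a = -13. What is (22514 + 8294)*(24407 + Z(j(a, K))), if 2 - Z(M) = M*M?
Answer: 1503981093/2 ≈ 7.5199e+8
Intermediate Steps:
K = -¼ (K = -¼*1 = -¼ ≈ -0.25000)
Z(M) = 2 - M² (Z(M) = 2 - M*M = 2 - M²)
(22514 + 8294)*(24407 + Z(j(a, K))) = (22514 + 8294)*(24407 + (2 - (-¼)²)) = 30808*(24407 + (2 - 1*1/16)) = 30808*(24407 + (2 - 1/16)) = 30808*(24407 + 31/16) = 30808*(390543/16) = 1503981093/2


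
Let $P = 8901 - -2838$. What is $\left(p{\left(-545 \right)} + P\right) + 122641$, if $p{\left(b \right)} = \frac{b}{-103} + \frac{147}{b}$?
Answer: $\frac{7543703184}{56135} \approx 1.3439 \cdot 10^{5}$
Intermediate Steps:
$p{\left(b \right)} = \frac{147}{b} - \frac{b}{103}$ ($p{\left(b \right)} = b \left(- \frac{1}{103}\right) + \frac{147}{b} = - \frac{b}{103} + \frac{147}{b} = \frac{147}{b} - \frac{b}{103}$)
$P = 11739$ ($P = 8901 + 2838 = 11739$)
$\left(p{\left(-545 \right)} + P\right) + 122641 = \left(\left(\frac{147}{-545} - - \frac{545}{103}\right) + 11739\right) + 122641 = \left(\left(147 \left(- \frac{1}{545}\right) + \frac{545}{103}\right) + 11739\right) + 122641 = \left(\left(- \frac{147}{545} + \frac{545}{103}\right) + 11739\right) + 122641 = \left(\frac{281884}{56135} + 11739\right) + 122641 = \frac{659250649}{56135} + 122641 = \frac{7543703184}{56135}$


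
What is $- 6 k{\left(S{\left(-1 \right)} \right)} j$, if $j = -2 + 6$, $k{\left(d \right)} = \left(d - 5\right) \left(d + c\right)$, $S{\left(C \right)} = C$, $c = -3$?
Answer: $-576$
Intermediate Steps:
$k{\left(d \right)} = \left(-5 + d\right) \left(-3 + d\right)$ ($k{\left(d \right)} = \left(d - 5\right) \left(d - 3\right) = \left(-5 + d\right) \left(-3 + d\right)$)
$j = 4$
$- 6 k{\left(S{\left(-1 \right)} \right)} j = - 6 \left(15 + \left(-1\right)^{2} - -8\right) 4 = - 6 \left(15 + 1 + 8\right) 4 = \left(-6\right) 24 \cdot 4 = \left(-144\right) 4 = -576$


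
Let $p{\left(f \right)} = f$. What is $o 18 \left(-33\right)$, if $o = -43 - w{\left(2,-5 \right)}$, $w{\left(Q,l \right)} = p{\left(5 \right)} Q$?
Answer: $31482$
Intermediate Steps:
$w{\left(Q,l \right)} = 5 Q$
$o = -53$ ($o = -43 - 5 \cdot 2 = -43 - 10 = -53$)
$o 18 \left(-33\right) = \left(-53\right) 18 \left(-33\right) = \left(-954\right) \left(-33\right) = 31482$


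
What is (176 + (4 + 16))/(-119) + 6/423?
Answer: -3914/2397 ≈ -1.6329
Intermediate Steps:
(176 + (4 + 16))/(-119) + 6/423 = (176 + 20)*(-1/119) + 6*(1/423) = 196*(-1/119) + 2/141 = -28/17 + 2/141 = -3914/2397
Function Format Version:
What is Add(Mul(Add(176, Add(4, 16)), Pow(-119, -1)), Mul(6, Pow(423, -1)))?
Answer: Rational(-3914, 2397) ≈ -1.6329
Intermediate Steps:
Add(Mul(Add(176, Add(4, 16)), Pow(-119, -1)), Mul(6, Pow(423, -1))) = Add(Mul(Add(176, 20), Rational(-1, 119)), Mul(6, Rational(1, 423))) = Add(Mul(196, Rational(-1, 119)), Rational(2, 141)) = Add(Rational(-28, 17), Rational(2, 141)) = Rational(-3914, 2397)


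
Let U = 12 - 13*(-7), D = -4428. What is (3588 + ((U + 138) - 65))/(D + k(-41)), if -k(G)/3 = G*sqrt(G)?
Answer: -45168/54817 - 3764*I*sqrt(41)/164451 ≈ -0.82398 - 0.14656*I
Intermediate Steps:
U = 103 (U = 12 + 91 = 103)
k(G) = -3*G**(3/2) (k(G) = -3*G*sqrt(G) = -3*G**(3/2))
(3588 + ((U + 138) - 65))/(D + k(-41)) = (3588 + ((103 + 138) - 65))/(-4428 - (-123)*I*sqrt(41)) = (3588 + (241 - 65))/(-4428 - (-123)*I*sqrt(41)) = (3588 + 176)/(-4428 + 123*I*sqrt(41)) = 3764/(-4428 + 123*I*sqrt(41))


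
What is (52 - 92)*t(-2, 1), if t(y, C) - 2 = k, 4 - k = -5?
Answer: -440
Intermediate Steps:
k = 9 (k = 4 - 1*(-5) = 4 + 5 = 9)
t(y, C) = 11 (t(y, C) = 2 + 9 = 11)
(52 - 92)*t(-2, 1) = (52 - 92)*11 = -40*11 = -440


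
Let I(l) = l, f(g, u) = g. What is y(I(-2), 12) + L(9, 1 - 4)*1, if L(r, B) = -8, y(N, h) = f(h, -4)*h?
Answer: 136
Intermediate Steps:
y(N, h) = h² (y(N, h) = h*h = h²)
y(I(-2), 12) + L(9, 1 - 4)*1 = 12² - 8*1 = 144 - 8 = 136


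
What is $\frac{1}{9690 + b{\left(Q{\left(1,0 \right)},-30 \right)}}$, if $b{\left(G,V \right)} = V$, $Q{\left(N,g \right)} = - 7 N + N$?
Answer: $\frac{1}{9660} \approx 0.00010352$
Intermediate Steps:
$Q{\left(N,g \right)} = - 6 N$
$\frac{1}{9690 + b{\left(Q{\left(1,0 \right)},-30 \right)}} = \frac{1}{9690 - 30} = \frac{1}{9660}$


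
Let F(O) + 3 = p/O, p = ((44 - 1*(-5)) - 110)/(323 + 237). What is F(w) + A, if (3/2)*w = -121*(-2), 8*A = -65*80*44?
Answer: -7752557303/271040 ≈ -28603.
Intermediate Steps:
A = -28600 (A = (-65*80*44)/8 = (-5200*44)/8 = (⅛)*(-228800) = -28600)
w = 484/3 (w = 2*(-121*(-2))/3 = (⅔)*242 = 484/3 ≈ 161.33)
p = -61/560 (p = ((44 + 5) - 110)/560 = (49 - 110)*(1/560) = -61*1/560 = -61/560 ≈ -0.10893)
F(O) = -3 - 61/(560*O)
F(w) + A = (-3 - 61/(560*484/3)) - 28600 = (-3 - 61/560*3/484) - 28600 = (-3 - 183/271040) - 28600 = -813303/271040 - 28600 = -7752557303/271040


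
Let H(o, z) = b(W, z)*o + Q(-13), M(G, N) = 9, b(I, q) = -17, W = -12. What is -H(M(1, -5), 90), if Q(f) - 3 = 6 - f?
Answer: 131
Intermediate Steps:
Q(f) = 9 - f (Q(f) = 3 + (6 - f) = 9 - f)
H(o, z) = 22 - 17*o (H(o, z) = -17*o + (9 - 1*(-13)) = -17*o + (9 + 13) = -17*o + 22 = 22 - 17*o)
-H(M(1, -5), 90) = -(22 - 17*9) = -(22 - 153) = -1*(-131) = 131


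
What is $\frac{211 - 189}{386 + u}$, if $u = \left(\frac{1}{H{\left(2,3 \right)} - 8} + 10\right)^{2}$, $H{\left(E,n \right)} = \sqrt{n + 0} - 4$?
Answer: $\frac{211826406}{4663119001} + \frac{61512 \sqrt{3}}{4663119001} \approx 0.045449$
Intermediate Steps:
$H{\left(E,n \right)} = -4 + \sqrt{n}$ ($H{\left(E,n \right)} = \sqrt{n} - 4 = -4 + \sqrt{n}$)
$u = \left(10 + \frac{1}{-12 + \sqrt{3}}\right)^{2}$ ($u = \left(\frac{1}{\left(-4 + \sqrt{3}\right) - 8} + 10\right)^{2} = \left(\frac{1}{-12 + \sqrt{3}} + 10\right)^{2} = \left(10 + \frac{1}{-12 + \sqrt{3}}\right)^{2} \approx 98.062$)
$\frac{211 - 189}{386 + u} = \frac{211 - 189}{386 + \left(\frac{651469}{6627} - \frac{932 \sqrt{3}}{6627}\right)} = \frac{22}{\frac{3209491}{6627} - \frac{932 \sqrt{3}}{6627}}$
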